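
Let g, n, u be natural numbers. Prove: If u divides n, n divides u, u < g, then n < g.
u divides n and n divides u, thus u = n. Since u < g, n < g.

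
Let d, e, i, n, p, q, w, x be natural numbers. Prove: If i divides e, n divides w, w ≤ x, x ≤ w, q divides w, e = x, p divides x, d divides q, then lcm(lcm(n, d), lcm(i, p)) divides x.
w ≤ x and x ≤ w, so w = x. Because d divides q and q divides w, d divides w. Since n divides w, lcm(n, d) divides w. Since w = x, lcm(n, d) divides x. Since e = x and i divides e, i divides x. p divides x, so lcm(i, p) divides x. Because lcm(n, d) divides x, lcm(lcm(n, d), lcm(i, p)) divides x.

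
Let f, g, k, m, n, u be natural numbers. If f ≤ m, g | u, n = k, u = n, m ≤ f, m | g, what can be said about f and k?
f | k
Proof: Since u = n and n = k, u = k. m ≤ f and f ≤ m, therefore m = f. Since m | g and g | u, m | u. Since m = f, f | u. Since u = k, f | k.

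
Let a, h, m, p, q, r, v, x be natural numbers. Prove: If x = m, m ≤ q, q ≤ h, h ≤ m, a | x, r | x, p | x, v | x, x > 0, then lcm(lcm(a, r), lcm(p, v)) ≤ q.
From q ≤ h and h ≤ m, q ≤ m. m ≤ q, so m = q. x = m, so x = q. a | x and r | x, so lcm(a, r) | x. p | x and v | x, hence lcm(p, v) | x. lcm(a, r) | x, so lcm(lcm(a, r), lcm(p, v)) | x. Because x > 0, lcm(lcm(a, r), lcm(p, v)) ≤ x. x = q, so lcm(lcm(a, r), lcm(p, v)) ≤ q.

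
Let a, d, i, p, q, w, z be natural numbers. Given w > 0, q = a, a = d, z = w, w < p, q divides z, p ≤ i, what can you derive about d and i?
d < i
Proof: z = w and q divides z, therefore q divides w. q = a, so a divides w. Since w > 0, a ≤ w. a = d, so d ≤ w. Because w < p and p ≤ i, w < i. d ≤ w, so d < i.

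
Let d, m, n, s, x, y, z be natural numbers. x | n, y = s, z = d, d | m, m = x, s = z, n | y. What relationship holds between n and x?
n = x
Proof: y = s and s = z, so y = z. z = d, so y = d. n | y, so n | d. m = x and d | m, thus d | x. Since n | d, n | x. x | n, so n = x.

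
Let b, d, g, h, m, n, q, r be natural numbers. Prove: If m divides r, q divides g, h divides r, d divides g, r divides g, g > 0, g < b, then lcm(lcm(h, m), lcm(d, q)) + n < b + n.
h divides r and m divides r, therefore lcm(h, m) divides r. r divides g, so lcm(h, m) divides g. Because d divides g and q divides g, lcm(d, q) divides g. Since lcm(h, m) divides g, lcm(lcm(h, m), lcm(d, q)) divides g. Since g > 0, lcm(lcm(h, m), lcm(d, q)) ≤ g. Since g < b, lcm(lcm(h, m), lcm(d, q)) < b. Then lcm(lcm(h, m), lcm(d, q)) + n < b + n.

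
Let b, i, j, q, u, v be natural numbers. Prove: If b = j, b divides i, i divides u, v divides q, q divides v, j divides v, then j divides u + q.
Since b divides i and i divides u, b divides u. From b = j, j divides u. v divides q and q divides v, so v = q. Since j divides v, j divides q. j divides u, so j divides u + q.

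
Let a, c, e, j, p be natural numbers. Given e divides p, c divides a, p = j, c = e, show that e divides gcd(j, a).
Since p = j and e divides p, e divides j. c = e and c divides a, hence e divides a. Since e divides j, e divides gcd(j, a).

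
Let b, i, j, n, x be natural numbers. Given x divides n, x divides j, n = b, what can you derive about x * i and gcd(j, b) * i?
x * i divides gcd(j, b) * i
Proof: n = b and x divides n, so x divides b. x divides j, so x divides gcd(j, b). Then x * i divides gcd(j, b) * i.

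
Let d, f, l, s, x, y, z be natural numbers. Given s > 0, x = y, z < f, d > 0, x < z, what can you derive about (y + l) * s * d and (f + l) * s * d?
(y + l) * s * d < (f + l) * s * d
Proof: Because x = y and x < z, y < z. z < f, so y < f. Then y + l < f + l. Since s > 0, by multiplying by a positive, (y + l) * s < (f + l) * s. Combining with d > 0, by multiplying by a positive, (y + l) * s * d < (f + l) * s * d.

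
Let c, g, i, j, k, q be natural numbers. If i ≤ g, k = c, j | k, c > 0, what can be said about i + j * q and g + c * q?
i + j * q ≤ g + c * q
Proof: From k = c and j | k, j | c. Since c > 0, j ≤ c. Then j * q ≤ c * q. i ≤ g, so i + j * q ≤ g + c * q.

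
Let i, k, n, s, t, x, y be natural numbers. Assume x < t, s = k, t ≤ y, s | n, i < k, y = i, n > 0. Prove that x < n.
Since y = i and t ≤ y, t ≤ i. Since i < k, t < k. Since x < t, x < k. s | n and n > 0, hence s ≤ n. Since s = k, k ≤ n. Since x < k, x < n.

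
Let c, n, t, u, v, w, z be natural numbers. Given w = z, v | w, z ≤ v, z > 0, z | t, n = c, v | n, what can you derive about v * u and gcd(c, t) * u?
v * u | gcd(c, t) * u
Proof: n = c and v | n, therefore v | c. w = z and v | w, thus v | z. z > 0, so v ≤ z. Since z ≤ v, z = v. z | t, so v | t. Since v | c, v | gcd(c, t). Then v * u | gcd(c, t) * u.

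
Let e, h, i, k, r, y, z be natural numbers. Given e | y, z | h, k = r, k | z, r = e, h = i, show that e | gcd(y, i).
k | z and z | h, hence k | h. From k = r, r | h. Since h = i, r | i. Since r = e, e | i. e | y, so e | gcd(y, i).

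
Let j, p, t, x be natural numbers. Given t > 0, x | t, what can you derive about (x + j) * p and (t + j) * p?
(x + j) * p ≤ (t + j) * p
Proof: From x | t and t > 0, x ≤ t. Then x + j ≤ t + j. Then (x + j) * p ≤ (t + j) * p.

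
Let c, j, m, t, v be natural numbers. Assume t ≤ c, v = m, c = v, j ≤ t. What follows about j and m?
j ≤ m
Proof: Since c = v and v = m, c = m. j ≤ t and t ≤ c, therefore j ≤ c. c = m, so j ≤ m.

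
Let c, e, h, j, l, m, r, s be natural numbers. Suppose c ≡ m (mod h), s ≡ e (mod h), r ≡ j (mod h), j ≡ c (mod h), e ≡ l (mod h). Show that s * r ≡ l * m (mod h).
From s ≡ e (mod h) and e ≡ l (mod h), s ≡ l (mod h). Because r ≡ j (mod h) and j ≡ c (mod h), r ≡ c (mod h). Since c ≡ m (mod h), r ≡ m (mod h). Using s ≡ l (mod h), by multiplying congruences, s * r ≡ l * m (mod h).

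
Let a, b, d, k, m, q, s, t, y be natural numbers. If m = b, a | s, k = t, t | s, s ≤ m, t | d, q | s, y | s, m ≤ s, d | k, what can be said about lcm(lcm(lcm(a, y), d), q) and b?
lcm(lcm(lcm(a, y), d), q) | b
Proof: s ≤ m and m ≤ s, thus s = m. m = b, so s = b. From a | s and y | s, lcm(a, y) | s. k = t and d | k, thus d | t. t | d, so t = d. Since t | s, d | s. From lcm(a, y) | s, lcm(lcm(a, y), d) | s. q | s, so lcm(lcm(lcm(a, y), d), q) | s. Since s = b, lcm(lcm(lcm(a, y), d), q) | b.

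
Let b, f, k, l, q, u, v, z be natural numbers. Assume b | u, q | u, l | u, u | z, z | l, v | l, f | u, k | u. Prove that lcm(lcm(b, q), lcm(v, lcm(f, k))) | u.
b | u and q | u, therefore lcm(b, q) | u. u | z and z | l, so u | l. Since l | u, l = u. v | l, so v | u. Since f | u and k | u, lcm(f, k) | u. v | u, so lcm(v, lcm(f, k)) | u. lcm(b, q) | u, so lcm(lcm(b, q), lcm(v, lcm(f, k))) | u.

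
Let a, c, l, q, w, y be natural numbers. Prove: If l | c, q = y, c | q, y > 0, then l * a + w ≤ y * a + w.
Because q = y and c | q, c | y. l | c, so l | y. Since y > 0, l ≤ y. Then l * a ≤ y * a. Then l * a + w ≤ y * a + w.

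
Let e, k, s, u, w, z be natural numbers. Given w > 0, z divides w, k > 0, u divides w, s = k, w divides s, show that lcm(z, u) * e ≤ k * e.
z divides w and u divides w, so lcm(z, u) divides w. w > 0, so lcm(z, u) ≤ w. Since s = k and w divides s, w divides k. Since k > 0, w ≤ k. Since lcm(z, u) ≤ w, lcm(z, u) ≤ k. By multiplying by a non-negative, lcm(z, u) * e ≤ k * e.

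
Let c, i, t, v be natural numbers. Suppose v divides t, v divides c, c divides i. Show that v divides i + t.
Because v divides c and c divides i, v divides i. Since v divides t, v divides i + t.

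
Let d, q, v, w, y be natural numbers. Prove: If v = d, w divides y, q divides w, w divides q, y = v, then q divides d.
Since w divides q and q divides w, w = q. From y = v and v = d, y = d. From w divides y, w divides d. Since w = q, q divides d.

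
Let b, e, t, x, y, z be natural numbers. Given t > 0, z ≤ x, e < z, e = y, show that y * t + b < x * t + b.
e < z and z ≤ x, therefore e < x. From e = y, y < x. t > 0, so y * t < x * t. Then y * t + b < x * t + b.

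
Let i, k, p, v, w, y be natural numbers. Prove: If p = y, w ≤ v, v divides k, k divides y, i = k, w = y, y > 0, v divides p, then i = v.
w = y and w ≤ v, so y ≤ v. Because p = y and v divides p, v divides y. y > 0, so v ≤ y. Since y ≤ v, y = v. Since k divides y, k divides v. Since v divides k, k = v. Since i = k, i = v.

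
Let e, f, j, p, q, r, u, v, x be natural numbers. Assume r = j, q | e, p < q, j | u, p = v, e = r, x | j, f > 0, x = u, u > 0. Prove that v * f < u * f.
Because p = v and p < q, v < q. x = u and x | j, thus u | j. Because j | u, j = u. Since r = j, r = u. e = r and q | e, therefore q | r. r = u, so q | u. u > 0, so q ≤ u. v < q, so v < u. f > 0, so v * f < u * f.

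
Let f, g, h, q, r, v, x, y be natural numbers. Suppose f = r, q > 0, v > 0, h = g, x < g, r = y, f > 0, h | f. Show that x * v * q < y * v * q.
f = r and r = y, so f = y. h | f and f > 0, so h ≤ f. f = y, so h ≤ y. h = g, so g ≤ y. x < g, so x < y. Since v > 0, x * v < y * v. q > 0, so x * v * q < y * v * q.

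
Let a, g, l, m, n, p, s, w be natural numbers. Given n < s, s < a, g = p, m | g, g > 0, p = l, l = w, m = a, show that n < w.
Because n < s and s < a, n < a. g = p and p = l, so g = l. l = w, so g = w. From m = a and m | g, a | g. Since g > 0, a ≤ g. Since g = w, a ≤ w. Since n < a, n < w.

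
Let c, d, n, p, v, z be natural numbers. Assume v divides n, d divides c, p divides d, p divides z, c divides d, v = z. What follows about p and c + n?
p divides c + n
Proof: From d divides c and c divides d, d = c. Since p divides d, p divides c. v = z and v divides n, so z divides n. p divides z, so p divides n. Since p divides c, p divides c + n.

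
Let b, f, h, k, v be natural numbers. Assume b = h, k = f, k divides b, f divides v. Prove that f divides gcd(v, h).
k = f and k divides b, so f divides b. b = h, so f divides h. Because f divides v, f divides gcd(v, h).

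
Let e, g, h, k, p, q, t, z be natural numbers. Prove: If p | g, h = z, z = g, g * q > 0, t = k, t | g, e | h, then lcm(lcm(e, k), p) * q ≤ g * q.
h = z and z = g, so h = g. Since e | h, e | g. From t = k and t | g, k | g. Since e | g, lcm(e, k) | g. p | g, so lcm(lcm(e, k), p) | g. Then lcm(lcm(e, k), p) * q | g * q. g * q > 0, so lcm(lcm(e, k), p) * q ≤ g * q.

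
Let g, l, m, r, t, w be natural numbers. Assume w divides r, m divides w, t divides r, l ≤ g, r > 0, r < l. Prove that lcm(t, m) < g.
m divides w and w divides r, therefore m divides r. From t divides r, lcm(t, m) divides r. r > 0, so lcm(t, m) ≤ r. r < l and l ≤ g, hence r < g. Since lcm(t, m) ≤ r, lcm(t, m) < g.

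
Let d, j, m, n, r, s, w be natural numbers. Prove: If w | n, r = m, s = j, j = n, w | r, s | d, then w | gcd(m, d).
From r = m and w | r, w | m. s = j and s | d, hence j | d. j = n, so n | d. Since w | n, w | d. Since w | m, w | gcd(m, d).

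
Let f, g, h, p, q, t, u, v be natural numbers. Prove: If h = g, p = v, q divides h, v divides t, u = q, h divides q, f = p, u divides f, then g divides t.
Because q divides h and h divides q, q = h. Since u = q, u = h. f = p and u divides f, thus u divides p. Since p = v, u divides v. Because v divides t, u divides t. Since u = h, h divides t. h = g, so g divides t.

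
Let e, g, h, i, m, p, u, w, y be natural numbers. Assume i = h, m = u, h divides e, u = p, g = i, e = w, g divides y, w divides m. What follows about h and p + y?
h divides p + y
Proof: Because m = u and u = p, m = p. e = w and h divides e, thus h divides w. Since w divides m, h divides m. m = p, so h divides p. Since g = i and g divides y, i divides y. i = h, so h divides y. Since h divides p, h divides p + y.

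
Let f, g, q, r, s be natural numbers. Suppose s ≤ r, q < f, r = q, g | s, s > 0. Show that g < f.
Since g | s and s > 0, g ≤ s. r = q and s ≤ r, so s ≤ q. Because q < f, s < f. Because g ≤ s, g < f.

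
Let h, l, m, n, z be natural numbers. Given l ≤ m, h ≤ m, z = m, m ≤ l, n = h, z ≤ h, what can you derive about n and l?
n = l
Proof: z = m and z ≤ h, hence m ≤ h. Since h ≤ m, h = m. n = h, so n = m. m ≤ l and l ≤ m, hence m = l. Since n = m, n = l.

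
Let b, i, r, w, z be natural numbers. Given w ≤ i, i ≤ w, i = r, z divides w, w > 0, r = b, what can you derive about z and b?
z ≤ b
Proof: Because i = r and r = b, i = b. w ≤ i and i ≤ w, therefore w = i. Since z divides w and w > 0, z ≤ w. Since w = i, z ≤ i. Since i = b, z ≤ b.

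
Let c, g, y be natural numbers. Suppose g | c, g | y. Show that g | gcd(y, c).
g | y and g | c. Because common divisors divide the gcd, g | gcd(y, c).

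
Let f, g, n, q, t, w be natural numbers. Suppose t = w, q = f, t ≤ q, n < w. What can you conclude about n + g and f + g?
n + g < f + g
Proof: t = w and t ≤ q, hence w ≤ q. Since q = f, w ≤ f. n < w, so n < f. Then n + g < f + g.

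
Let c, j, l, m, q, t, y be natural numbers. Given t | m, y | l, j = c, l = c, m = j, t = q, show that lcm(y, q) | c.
l = c and y | l, thus y | c. m = j and j = c, therefore m = c. t = q and t | m, therefore q | m. From m = c, q | c. y | c, so lcm(y, q) | c.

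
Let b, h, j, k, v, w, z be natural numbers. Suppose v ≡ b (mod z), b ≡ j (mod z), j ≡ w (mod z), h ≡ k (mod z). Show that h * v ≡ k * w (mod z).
v ≡ b (mod z) and b ≡ j (mod z), so v ≡ j (mod z). Since j ≡ w (mod z), v ≡ w (mod z). Combined with h ≡ k (mod z), by multiplying congruences, h * v ≡ k * w (mod z).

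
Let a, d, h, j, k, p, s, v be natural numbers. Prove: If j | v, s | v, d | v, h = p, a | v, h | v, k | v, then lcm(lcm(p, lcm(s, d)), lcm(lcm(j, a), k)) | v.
Because h = p and h | v, p | v. Because s | v and d | v, lcm(s, d) | v. Because p | v, lcm(p, lcm(s, d)) | v. Since j | v and a | v, lcm(j, a) | v. Since k | v, lcm(lcm(j, a), k) | v. Since lcm(p, lcm(s, d)) | v, lcm(lcm(p, lcm(s, d)), lcm(lcm(j, a), k)) | v.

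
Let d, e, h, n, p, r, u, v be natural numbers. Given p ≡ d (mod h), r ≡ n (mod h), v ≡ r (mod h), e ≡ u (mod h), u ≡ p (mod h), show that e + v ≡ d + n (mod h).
Because e ≡ u (mod h) and u ≡ p (mod h), e ≡ p (mod h). From p ≡ d (mod h), e ≡ d (mod h). v ≡ r (mod h) and r ≡ n (mod h), therefore v ≡ n (mod h). From e ≡ d (mod h), e + v ≡ d + n (mod h).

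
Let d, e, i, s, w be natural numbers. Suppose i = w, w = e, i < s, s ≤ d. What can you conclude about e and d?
e < d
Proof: From i = w and w = e, i = e. Since i < s, e < s. s ≤ d, so e < d.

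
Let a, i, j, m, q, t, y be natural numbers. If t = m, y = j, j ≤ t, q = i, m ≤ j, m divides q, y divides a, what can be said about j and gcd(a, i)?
j divides gcd(a, i)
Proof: y = j and y divides a, thus j divides a. t = m and j ≤ t, thus j ≤ m. m ≤ j, so m = j. Because q = i and m divides q, m divides i. From m = j, j divides i. j divides a, so j divides gcd(a, i).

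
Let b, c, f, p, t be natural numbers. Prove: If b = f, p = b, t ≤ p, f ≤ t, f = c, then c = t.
p = b and t ≤ p, hence t ≤ b. b = f, so t ≤ f. Since f ≤ t, t = f. From f = c, t = c. Then c = t.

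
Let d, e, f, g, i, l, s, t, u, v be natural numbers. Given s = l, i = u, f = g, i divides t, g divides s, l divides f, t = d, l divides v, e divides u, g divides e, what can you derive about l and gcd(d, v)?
l divides gcd(d, v)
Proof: s = l and g divides s, therefore g divides l. Because f = g and l divides f, l divides g. From g divides l, g = l. g divides e and e divides u, hence g divides u. g = l, so l divides u. Since i = u and i divides t, u divides t. Since l divides u, l divides t. Since t = d, l divides d. From l divides v, l divides gcd(d, v).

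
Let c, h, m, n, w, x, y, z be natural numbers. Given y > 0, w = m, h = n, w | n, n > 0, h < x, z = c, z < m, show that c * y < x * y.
From z = c and z < m, c < m. w = m and w | n, hence m | n. n > 0, so m ≤ n. Because h = n and h < x, n < x. m ≤ n, so m < x. c < m, so c < x. y > 0, so c * y < x * y.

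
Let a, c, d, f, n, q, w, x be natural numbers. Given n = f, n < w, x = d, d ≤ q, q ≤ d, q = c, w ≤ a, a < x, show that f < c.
Because n = f and n < w, f < w. d ≤ q and q ≤ d, so d = q. x = d, so x = q. q = c, so x = c. From w ≤ a and a < x, w < x. x = c, so w < c. From f < w, f < c.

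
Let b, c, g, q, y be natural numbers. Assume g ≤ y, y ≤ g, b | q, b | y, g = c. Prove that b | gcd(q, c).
y ≤ g and g ≤ y, so y = g. g = c, so y = c. b | y, so b | c. b | q, so b | gcd(q, c).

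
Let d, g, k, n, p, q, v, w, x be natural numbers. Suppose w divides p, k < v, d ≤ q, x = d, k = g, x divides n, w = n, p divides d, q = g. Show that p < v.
x = d and x divides n, therefore d divides n. w = n and w divides p, therefore n divides p. Since d divides n, d divides p. p divides d, so d = p. q = g and d ≤ q, hence d ≤ g. k = g and k < v, therefore g < v. d ≤ g, so d < v. Because d = p, p < v.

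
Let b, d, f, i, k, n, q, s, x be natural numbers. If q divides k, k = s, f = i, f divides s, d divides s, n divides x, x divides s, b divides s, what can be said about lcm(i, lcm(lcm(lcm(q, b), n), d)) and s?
lcm(i, lcm(lcm(lcm(q, b), n), d)) divides s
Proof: f = i and f divides s, thus i divides s. Because k = s and q divides k, q divides s. b divides s, so lcm(q, b) divides s. n divides x and x divides s, therefore n divides s. lcm(q, b) divides s, so lcm(lcm(q, b), n) divides s. d divides s, so lcm(lcm(lcm(q, b), n), d) divides s. Since i divides s, lcm(i, lcm(lcm(lcm(q, b), n), d)) divides s.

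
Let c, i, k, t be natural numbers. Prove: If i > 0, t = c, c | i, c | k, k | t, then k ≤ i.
Because t = c and k | t, k | c. Since c | k, c = k. Since c | i, k | i. Since i > 0, k ≤ i.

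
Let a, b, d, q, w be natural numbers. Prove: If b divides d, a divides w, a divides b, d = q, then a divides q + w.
d = q and b divides d, hence b divides q. a divides b, so a divides q. a divides w, so a divides q + w.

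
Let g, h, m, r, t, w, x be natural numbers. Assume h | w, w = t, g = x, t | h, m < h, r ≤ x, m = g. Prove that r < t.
w = t and h | w, thus h | t. Since t | h, h = t. m = g and g = x, thus m = x. Because m < h, x < h. Since r ≤ x, r < h. h = t, so r < t.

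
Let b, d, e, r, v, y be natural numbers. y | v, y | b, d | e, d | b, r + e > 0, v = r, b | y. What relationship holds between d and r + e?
d ≤ r + e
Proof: Since y | b and b | y, y = b. y | v, so b | v. Since d | b, d | v. v = r, so d | r. d | e, so d | r + e. Since r + e > 0, d ≤ r + e.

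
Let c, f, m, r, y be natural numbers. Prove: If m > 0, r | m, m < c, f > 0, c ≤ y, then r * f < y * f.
From r | m and m > 0, r ≤ m. Since m < c, r < c. Since c ≤ y, r < y. f > 0, so r * f < y * f.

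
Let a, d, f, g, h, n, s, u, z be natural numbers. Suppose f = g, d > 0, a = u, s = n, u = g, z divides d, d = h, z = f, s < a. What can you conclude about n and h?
n < h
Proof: a = u and u = g, thus a = g. s = n and s < a, therefore n < a. Since a = g, n < g. z = f and f = g, so z = g. Since z divides d, g divides d. Since d > 0, g ≤ d. n < g, so n < d. d = h, so n < h.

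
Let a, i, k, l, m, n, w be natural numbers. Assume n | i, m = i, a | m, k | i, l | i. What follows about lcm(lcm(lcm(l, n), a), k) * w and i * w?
lcm(lcm(lcm(l, n), a), k) * w | i * w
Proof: Since l | i and n | i, lcm(l, n) | i. Because m = i and a | m, a | i. Since lcm(l, n) | i, lcm(lcm(l, n), a) | i. Since k | i, lcm(lcm(lcm(l, n), a), k) | i. Then lcm(lcm(lcm(l, n), a), k) * w | i * w.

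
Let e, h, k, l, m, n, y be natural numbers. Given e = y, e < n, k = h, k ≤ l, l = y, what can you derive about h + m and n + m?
h + m < n + m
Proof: Because l = y and k ≤ l, k ≤ y. k = h, so h ≤ y. Since e = y and e < n, y < n. h ≤ y, so h < n. Then h + m < n + m.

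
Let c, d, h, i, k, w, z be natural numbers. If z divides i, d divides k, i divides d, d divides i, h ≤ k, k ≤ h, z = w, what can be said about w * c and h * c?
w * c divides h * c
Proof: From i divides d and d divides i, i = d. Since z divides i, z divides d. k ≤ h and h ≤ k, thus k = h. d divides k, so d divides h. From z divides d, z divides h. Since z = w, w divides h. Then w * c divides h * c.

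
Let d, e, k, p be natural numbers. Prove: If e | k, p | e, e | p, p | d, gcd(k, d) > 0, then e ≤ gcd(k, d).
p | e and e | p, thus p = e. Since p | d, e | d. e | k, so e | gcd(k, d). gcd(k, d) > 0, so e ≤ gcd(k, d).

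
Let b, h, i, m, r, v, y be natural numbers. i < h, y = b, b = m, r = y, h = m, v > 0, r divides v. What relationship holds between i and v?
i < v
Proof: Since h = m and i < h, i < m. y = b and b = m, so y = m. From r = y and r divides v, y divides v. Since y = m, m divides v. v > 0, so m ≤ v. i < m, so i < v.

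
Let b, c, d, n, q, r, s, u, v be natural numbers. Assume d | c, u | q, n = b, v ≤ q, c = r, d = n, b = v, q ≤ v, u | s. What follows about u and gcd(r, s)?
u | gcd(r, s)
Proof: Since q ≤ v and v ≤ q, q = v. Since u | q, u | v. Because n = b and b = v, n = v. c = r and d | c, therefore d | r. Since d = n, n | r. n = v, so v | r. Since u | v, u | r. Since u | s, u | gcd(r, s).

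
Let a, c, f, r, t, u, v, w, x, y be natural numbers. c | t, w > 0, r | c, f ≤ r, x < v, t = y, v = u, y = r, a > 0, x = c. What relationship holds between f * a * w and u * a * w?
f * a * w < u * a * w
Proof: Since t = y and c | t, c | y. Since y = r, c | r. r | c, so r = c. Since f ≤ r, f ≤ c. v = u and x < v, so x < u. Since x = c, c < u. f ≤ c, so f < u. a > 0, so f * a < u * a. Since w > 0, f * a * w < u * a * w.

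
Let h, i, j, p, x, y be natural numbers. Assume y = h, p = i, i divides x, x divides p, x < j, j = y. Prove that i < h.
Since j = y and y = h, j = h. From p = i and x divides p, x divides i. Because i divides x, x = i. Since x < j, i < j. From j = h, i < h.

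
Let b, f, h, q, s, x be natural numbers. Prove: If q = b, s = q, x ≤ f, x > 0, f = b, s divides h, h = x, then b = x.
s = q and q = b, thus s = b. h = x and s divides h, hence s divides x. Because s = b, b divides x. Since x > 0, b ≤ x. Since f = b and x ≤ f, x ≤ b. b ≤ x, so b = x.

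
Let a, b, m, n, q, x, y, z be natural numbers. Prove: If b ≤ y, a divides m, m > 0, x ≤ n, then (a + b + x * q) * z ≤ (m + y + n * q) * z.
From a divides m and m > 0, a ≤ m. Since b ≤ y, a + b ≤ m + y. x ≤ n. By multiplying by a non-negative, x * q ≤ n * q. Since a + b ≤ m + y, a + b + x * q ≤ m + y + n * q. By multiplying by a non-negative, (a + b + x * q) * z ≤ (m + y + n * q) * z.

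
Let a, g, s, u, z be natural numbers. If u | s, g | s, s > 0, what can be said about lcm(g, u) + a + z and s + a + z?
lcm(g, u) + a + z ≤ s + a + z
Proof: Because g | s and u | s, lcm(g, u) | s. s > 0, so lcm(g, u) ≤ s. Then lcm(g, u) + a ≤ s + a. Then lcm(g, u) + a + z ≤ s + a + z.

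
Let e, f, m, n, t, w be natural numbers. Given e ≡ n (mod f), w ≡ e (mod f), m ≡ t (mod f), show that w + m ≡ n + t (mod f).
From w ≡ e (mod f) and e ≡ n (mod f), w ≡ n (mod f). Since m ≡ t (mod f), by adding congruences, w + m ≡ n + t (mod f).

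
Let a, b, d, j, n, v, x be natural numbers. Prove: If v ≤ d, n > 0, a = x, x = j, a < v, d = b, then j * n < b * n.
a = x and x = j, hence a = j. d = b and v ≤ d, hence v ≤ b. Since a < v, a < b. a = j, so j < b. n > 0, so j * n < b * n.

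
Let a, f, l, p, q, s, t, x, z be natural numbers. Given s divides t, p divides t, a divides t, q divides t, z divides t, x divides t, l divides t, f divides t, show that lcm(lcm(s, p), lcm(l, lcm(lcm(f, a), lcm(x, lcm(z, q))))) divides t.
s divides t and p divides t, thus lcm(s, p) divides t. f divides t and a divides t, so lcm(f, a) divides t. z divides t and q divides t, therefore lcm(z, q) divides t. Because x divides t, lcm(x, lcm(z, q)) divides t. Since lcm(f, a) divides t, lcm(lcm(f, a), lcm(x, lcm(z, q))) divides t. Since l divides t, lcm(l, lcm(lcm(f, a), lcm(x, lcm(z, q)))) divides t. lcm(s, p) divides t, so lcm(lcm(s, p), lcm(l, lcm(lcm(f, a), lcm(x, lcm(z, q))))) divides t.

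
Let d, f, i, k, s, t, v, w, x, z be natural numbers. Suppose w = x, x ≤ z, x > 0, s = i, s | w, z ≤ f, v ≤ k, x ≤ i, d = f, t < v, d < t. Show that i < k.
w = x and s | w, so s | x. Since s = i, i | x. x > 0, so i ≤ x. Since x ≤ i, x = i. x ≤ z and z ≤ f, thus x ≤ f. d = f and d < t, therefore f < t. t < v and v ≤ k, therefore t < k. Since f < t, f < k. x ≤ f, so x < k. x = i, so i < k.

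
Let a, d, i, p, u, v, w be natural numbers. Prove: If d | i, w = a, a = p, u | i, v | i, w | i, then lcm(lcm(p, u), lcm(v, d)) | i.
w = a and w | i, hence a | i. Since a = p, p | i. u | i, so lcm(p, u) | i. Because v | i and d | i, lcm(v, d) | i. lcm(p, u) | i, so lcm(lcm(p, u), lcm(v, d)) | i.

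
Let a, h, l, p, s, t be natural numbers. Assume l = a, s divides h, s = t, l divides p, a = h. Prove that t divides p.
s = t and s divides h, hence t divides h. l = a and a = h, so l = h. l divides p, so h divides p. Since t divides h, t divides p.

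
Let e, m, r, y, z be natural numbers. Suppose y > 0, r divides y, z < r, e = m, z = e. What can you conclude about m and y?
m < y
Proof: z = e and e = m, so z = m. Because r divides y and y > 0, r ≤ y. z < r, so z < y. Because z = m, m < y.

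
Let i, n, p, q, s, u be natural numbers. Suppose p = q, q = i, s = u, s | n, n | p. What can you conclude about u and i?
u | i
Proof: Because p = q and q = i, p = i. s | n and n | p, thus s | p. s = u, so u | p. Since p = i, u | i.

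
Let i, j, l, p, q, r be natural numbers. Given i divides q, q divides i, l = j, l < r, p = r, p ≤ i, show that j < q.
i divides q and q divides i, so i = q. l = j and l < r, thus j < r. Because p = r and p ≤ i, r ≤ i. j < r, so j < i. i = q, so j < q.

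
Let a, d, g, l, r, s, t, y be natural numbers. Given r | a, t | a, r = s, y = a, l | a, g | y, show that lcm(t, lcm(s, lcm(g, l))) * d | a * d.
r = s and r | a, thus s | a. Since y = a and g | y, g | a. Since l | a, lcm(g, l) | a. s | a, so lcm(s, lcm(g, l)) | a. Since t | a, lcm(t, lcm(s, lcm(g, l))) | a. Then lcm(t, lcm(s, lcm(g, l))) * d | a * d.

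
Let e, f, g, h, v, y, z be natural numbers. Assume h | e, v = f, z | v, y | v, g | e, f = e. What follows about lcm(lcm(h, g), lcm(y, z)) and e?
lcm(lcm(h, g), lcm(y, z)) | e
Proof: h | e and g | e, thus lcm(h, g) | e. v = f and f = e, hence v = e. Since y | v and z | v, lcm(y, z) | v. Since v = e, lcm(y, z) | e. Since lcm(h, g) | e, lcm(lcm(h, g), lcm(y, z)) | e.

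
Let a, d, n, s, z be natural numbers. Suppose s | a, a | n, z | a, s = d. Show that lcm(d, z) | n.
Because s = d and s | a, d | a. z | a, so lcm(d, z) | a. Since a | n, lcm(d, z) | n.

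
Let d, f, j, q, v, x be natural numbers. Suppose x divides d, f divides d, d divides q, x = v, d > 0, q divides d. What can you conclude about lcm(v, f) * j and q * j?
lcm(v, f) * j ≤ q * j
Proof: d divides q and q divides d, hence d = q. x = v and x divides d, thus v divides d. Since f divides d, lcm(v, f) divides d. d > 0, so lcm(v, f) ≤ d. Since d = q, lcm(v, f) ≤ q. By multiplying by a non-negative, lcm(v, f) * j ≤ q * j.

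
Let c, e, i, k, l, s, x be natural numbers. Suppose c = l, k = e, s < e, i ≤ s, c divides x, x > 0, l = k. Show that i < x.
i ≤ s and s < e, thus i < e. l = k and k = e, thus l = e. Since c = l, c = e. c divides x, so e divides x. Because x > 0, e ≤ x. i < e, so i < x.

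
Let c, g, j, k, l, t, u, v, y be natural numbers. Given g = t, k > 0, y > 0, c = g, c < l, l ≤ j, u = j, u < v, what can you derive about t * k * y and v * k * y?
t * k * y < v * k * y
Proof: c = g and g = t, thus c = t. Since c < l, t < l. u = j and u < v, so j < v. Since l ≤ j, l < v. Since t < l, t < v. Since k > 0, t * k < v * k. From y > 0, t * k * y < v * k * y.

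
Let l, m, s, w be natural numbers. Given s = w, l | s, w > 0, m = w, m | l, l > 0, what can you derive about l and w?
l = w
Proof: Because s = w and l | s, l | w. Since w > 0, l ≤ w. m = w and m | l, thus w | l. l > 0, so w ≤ l. l ≤ w, so l = w.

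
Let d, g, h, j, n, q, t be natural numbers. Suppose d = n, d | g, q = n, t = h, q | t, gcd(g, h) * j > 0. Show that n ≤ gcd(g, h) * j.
From d = n and d | g, n | g. Because t = h and q | t, q | h. q = n, so n | h. From n | g, n | gcd(g, h). Then n | gcd(g, h) * j. Since gcd(g, h) * j > 0, n ≤ gcd(g, h) * j.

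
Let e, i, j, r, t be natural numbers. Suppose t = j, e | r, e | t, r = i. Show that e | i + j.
r = i and e | r, hence e | i. Since t = j and e | t, e | j. e | i, so e | i + j.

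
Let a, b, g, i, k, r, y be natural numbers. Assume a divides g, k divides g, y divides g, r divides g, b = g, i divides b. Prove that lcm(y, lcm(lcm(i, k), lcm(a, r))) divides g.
b = g and i divides b, hence i divides g. k divides g, so lcm(i, k) divides g. Since a divides g and r divides g, lcm(a, r) divides g. Because lcm(i, k) divides g, lcm(lcm(i, k), lcm(a, r)) divides g. Since y divides g, lcm(y, lcm(lcm(i, k), lcm(a, r))) divides g.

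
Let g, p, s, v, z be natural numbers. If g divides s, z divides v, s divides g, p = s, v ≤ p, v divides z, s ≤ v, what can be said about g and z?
g = z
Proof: g divides s and s divides g, thus g = s. p = s and v ≤ p, thus v ≤ s. s ≤ v, so s = v. g = s, so g = v. Since v divides z and z divides v, v = z. g = v, so g = z.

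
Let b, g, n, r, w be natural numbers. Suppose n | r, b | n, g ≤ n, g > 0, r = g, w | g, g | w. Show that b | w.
Since r = g and n | r, n | g. Since g > 0, n ≤ g. g ≤ n, so n = g. g | w and w | g, hence g = w. Because n = g, n = w. Since b | n, b | w.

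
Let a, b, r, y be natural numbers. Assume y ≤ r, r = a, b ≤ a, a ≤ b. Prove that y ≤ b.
Since a ≤ b and b ≤ a, a = b. r = a, so r = b. y ≤ r, so y ≤ b.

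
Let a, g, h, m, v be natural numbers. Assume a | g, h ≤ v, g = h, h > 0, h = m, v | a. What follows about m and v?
m = v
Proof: Because v | a and a | g, v | g. g = h, so v | h. h > 0, so v ≤ h. Since h ≤ v, v = h. h = m, so v = m. Then m = v.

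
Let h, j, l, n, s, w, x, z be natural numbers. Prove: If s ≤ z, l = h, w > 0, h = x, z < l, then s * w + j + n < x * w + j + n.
Because l = h and h = x, l = x. s ≤ z and z < l, therefore s < l. Since l = x, s < x. Since w > 0, by multiplying by a positive, s * w < x * w. Then s * w + j < x * w + j. Then s * w + j + n < x * w + j + n.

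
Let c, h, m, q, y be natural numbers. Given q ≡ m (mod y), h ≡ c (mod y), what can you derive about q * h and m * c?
q * h ≡ m * c (mod y)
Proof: From q ≡ m (mod y) and h ≡ c (mod y), by multiplying congruences, q * h ≡ m * c (mod y).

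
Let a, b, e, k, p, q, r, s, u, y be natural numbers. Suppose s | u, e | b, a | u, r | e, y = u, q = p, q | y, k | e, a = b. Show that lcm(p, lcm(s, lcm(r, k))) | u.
Because y = u and q | y, q | u. Because q = p, p | u. From r | e and k | e, lcm(r, k) | e. From e | b, lcm(r, k) | b. a = b and a | u, so b | u. From lcm(r, k) | b, lcm(r, k) | u. Since s | u, lcm(s, lcm(r, k)) | u. p | u, so lcm(p, lcm(s, lcm(r, k))) | u.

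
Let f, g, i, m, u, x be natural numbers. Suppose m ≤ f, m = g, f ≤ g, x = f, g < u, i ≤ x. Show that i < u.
x = f and i ≤ x, so i ≤ f. Since m = g and m ≤ f, g ≤ f. Because f ≤ g, g = f. Since g < u, f < u. i ≤ f, so i < u.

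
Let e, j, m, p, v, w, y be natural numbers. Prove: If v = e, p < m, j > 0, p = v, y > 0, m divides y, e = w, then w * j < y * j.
From p = v and v = e, p = e. Since e = w, p = w. m divides y and y > 0, so m ≤ y. p < m, so p < y. Since p = w, w < y. Combining with j > 0, by multiplying by a positive, w * j < y * j.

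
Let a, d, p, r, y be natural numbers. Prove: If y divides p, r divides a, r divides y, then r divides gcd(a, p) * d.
r divides y and y divides p, thus r divides p. r divides a, so r divides gcd(a, p). Then r divides gcd(a, p) * d.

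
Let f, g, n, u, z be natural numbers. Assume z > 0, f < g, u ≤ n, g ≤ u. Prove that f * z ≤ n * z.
Because g ≤ u and u ≤ n, g ≤ n. Since f < g, f < n. z > 0, so f * z < n * z. Then f * z ≤ n * z.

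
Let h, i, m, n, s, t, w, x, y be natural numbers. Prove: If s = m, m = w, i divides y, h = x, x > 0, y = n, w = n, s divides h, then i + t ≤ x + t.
y = n and i divides y, thus i divides n. Since m = w and w = n, m = n. s = m and s divides h, so m divides h. Since h = x, m divides x. Since m = n, n divides x. Since i divides n, i divides x. Because x > 0, i ≤ x. Then i + t ≤ x + t.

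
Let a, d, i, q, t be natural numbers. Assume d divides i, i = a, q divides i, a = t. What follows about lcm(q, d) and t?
lcm(q, d) divides t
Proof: i = a and a = t, thus i = t. q divides i and d divides i, therefore lcm(q, d) divides i. Since i = t, lcm(q, d) divides t.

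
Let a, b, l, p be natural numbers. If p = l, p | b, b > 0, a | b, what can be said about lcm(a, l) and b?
lcm(a, l) ≤ b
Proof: p = l and p | b, thus l | b. a | b, so lcm(a, l) | b. Since b > 0, lcm(a, l) ≤ b.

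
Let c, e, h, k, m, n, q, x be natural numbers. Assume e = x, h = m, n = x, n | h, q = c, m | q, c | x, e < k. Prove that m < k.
n = x and n | h, thus x | h. h = m, so x | m. q = c and m | q, hence m | c. c | x, so m | x. Because x | m, x = m. Since e = x, e = m. e < k, so m < k.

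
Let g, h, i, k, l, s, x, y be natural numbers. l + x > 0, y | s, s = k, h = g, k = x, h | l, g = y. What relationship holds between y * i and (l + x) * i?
y * i ≤ (l + x) * i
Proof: From h = g and h | l, g | l. Since g = y, y | l. Since s = k and k = x, s = x. Since y | s, y | x. From y | l, y | l + x. Since l + x > 0, y ≤ l + x. Then y * i ≤ (l + x) * i.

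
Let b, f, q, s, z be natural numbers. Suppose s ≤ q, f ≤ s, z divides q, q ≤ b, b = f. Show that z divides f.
Because b = f and q ≤ b, q ≤ f. f ≤ s and s ≤ q, so f ≤ q. q ≤ f, so q = f. From z divides q, z divides f.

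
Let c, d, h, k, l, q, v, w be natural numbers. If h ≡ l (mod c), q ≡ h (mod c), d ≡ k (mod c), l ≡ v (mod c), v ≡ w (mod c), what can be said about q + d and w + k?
q + d ≡ w + k (mod c)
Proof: From q ≡ h (mod c) and h ≡ l (mod c), q ≡ l (mod c). Since l ≡ v (mod c), q ≡ v (mod c). From v ≡ w (mod c), q ≡ w (mod c). d ≡ k (mod c), so q + d ≡ w + k (mod c).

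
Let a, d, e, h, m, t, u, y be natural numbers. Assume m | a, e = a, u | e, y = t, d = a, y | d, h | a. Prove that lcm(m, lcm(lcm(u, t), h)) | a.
Because e = a and u | e, u | a. d = a and y | d, thus y | a. Since y = t, t | a. Since u | a, lcm(u, t) | a. Since h | a, lcm(lcm(u, t), h) | a. Since m | a, lcm(m, lcm(lcm(u, t), h)) | a.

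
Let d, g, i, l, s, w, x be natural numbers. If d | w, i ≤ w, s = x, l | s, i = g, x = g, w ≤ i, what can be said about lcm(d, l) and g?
lcm(d, l) | g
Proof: w ≤ i and i ≤ w, thus w = i. i = g, so w = g. d | w, so d | g. Since s = x and x = g, s = g. l | s, so l | g. Since d | g, lcm(d, l) | g.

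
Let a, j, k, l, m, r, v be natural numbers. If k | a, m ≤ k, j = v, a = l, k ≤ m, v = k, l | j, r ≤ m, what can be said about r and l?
r ≤ l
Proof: a = l and k | a, therefore k | l. j = v and v = k, so j = k. l | j, so l | k. k | l, so k = l. m ≤ k and k ≤ m, hence m = k. r ≤ m, so r ≤ k. Because k = l, r ≤ l.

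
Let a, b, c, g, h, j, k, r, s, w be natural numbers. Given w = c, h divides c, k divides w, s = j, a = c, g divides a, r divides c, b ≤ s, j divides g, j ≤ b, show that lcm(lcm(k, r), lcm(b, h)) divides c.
w = c and k divides w, hence k divides c. r divides c, so lcm(k, r) divides c. Since s = j and b ≤ s, b ≤ j. Since j ≤ b, j = b. j divides g and g divides a, thus j divides a. Since a = c, j divides c. Since j = b, b divides c. h divides c, so lcm(b, h) divides c. lcm(k, r) divides c, so lcm(lcm(k, r), lcm(b, h)) divides c.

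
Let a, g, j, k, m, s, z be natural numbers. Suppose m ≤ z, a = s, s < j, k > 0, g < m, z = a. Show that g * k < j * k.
z = a and a = s, therefore z = s. From g < m and m ≤ z, g < z. z = s, so g < s. s < j, so g < j. Since k > 0, g * k < j * k.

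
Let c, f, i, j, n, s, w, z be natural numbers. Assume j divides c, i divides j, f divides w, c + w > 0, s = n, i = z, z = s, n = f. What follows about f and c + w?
f ≤ c + w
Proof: Because s = n and n = f, s = f. i divides j and j divides c, thus i divides c. i = z, so z divides c. Since z = s, s divides c. Since s = f, f divides c. Since f divides w, f divides c + w. c + w > 0, so f ≤ c + w.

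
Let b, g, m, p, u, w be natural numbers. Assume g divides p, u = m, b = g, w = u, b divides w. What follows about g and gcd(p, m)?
g divides gcd(p, m)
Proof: Because w = u and b divides w, b divides u. b = g, so g divides u. u = m, so g divides m. From g divides p, g divides gcd(p, m).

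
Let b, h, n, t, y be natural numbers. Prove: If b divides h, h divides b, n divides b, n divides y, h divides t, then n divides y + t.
h divides b and b divides h, therefore h = b. From h divides t, b divides t. n divides b, so n divides t. Since n divides y, n divides y + t.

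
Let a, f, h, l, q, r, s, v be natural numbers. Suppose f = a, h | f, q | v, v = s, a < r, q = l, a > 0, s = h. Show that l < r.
v = s and q | v, hence q | s. Since s = h, q | h. Since f = a and h | f, h | a. From q | h, q | a. Because q = l, l | a. Since a > 0, l ≤ a. a < r, so l < r.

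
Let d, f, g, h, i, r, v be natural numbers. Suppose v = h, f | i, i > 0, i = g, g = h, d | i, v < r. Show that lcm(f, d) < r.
i = g and g = h, hence i = h. f | i and d | i, hence lcm(f, d) | i. Since i > 0, lcm(f, d) ≤ i. i = h, so lcm(f, d) ≤ h. v = h and v < r, thus h < r. lcm(f, d) ≤ h, so lcm(f, d) < r.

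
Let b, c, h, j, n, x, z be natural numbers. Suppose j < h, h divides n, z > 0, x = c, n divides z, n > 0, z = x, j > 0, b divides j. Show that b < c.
From b divides j and j > 0, b ≤ j. z = x and x = c, hence z = c. h divides n and n > 0, so h ≤ n. j < h, so j < n. Since n divides z and z > 0, n ≤ z. Since j < n, j < z. Since z = c, j < c. b ≤ j, so b < c.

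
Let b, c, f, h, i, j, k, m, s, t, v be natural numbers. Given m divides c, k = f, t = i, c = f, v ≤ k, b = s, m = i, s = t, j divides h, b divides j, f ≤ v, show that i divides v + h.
k = f and v ≤ k, hence v ≤ f. From f ≤ v, f = v. Because c = f and m divides c, m divides f. Since f = v, m divides v. From m = i, i divides v. b = s and s = t, thus b = t. Because b divides j, t divides j. Since j divides h, t divides h. Since t = i, i divides h. Because i divides v, i divides v + h.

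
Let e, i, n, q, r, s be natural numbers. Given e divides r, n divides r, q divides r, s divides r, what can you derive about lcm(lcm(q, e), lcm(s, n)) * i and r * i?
lcm(lcm(q, e), lcm(s, n)) * i divides r * i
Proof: q divides r and e divides r, thus lcm(q, e) divides r. Because s divides r and n divides r, lcm(s, n) divides r. lcm(q, e) divides r, so lcm(lcm(q, e), lcm(s, n)) divides r. Then lcm(lcm(q, e), lcm(s, n)) * i divides r * i.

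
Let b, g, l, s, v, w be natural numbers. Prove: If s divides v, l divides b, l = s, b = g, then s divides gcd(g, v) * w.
Since b = g and l divides b, l divides g. Since l = s, s divides g. s divides v, so s divides gcd(g, v). Then s divides gcd(g, v) * w.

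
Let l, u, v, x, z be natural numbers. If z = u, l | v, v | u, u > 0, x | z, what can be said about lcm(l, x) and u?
lcm(l, x) ≤ u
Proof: l | v and v | u, therefore l | u. z = u and x | z, so x | u. l | u, so lcm(l, x) | u. Since u > 0, lcm(l, x) ≤ u.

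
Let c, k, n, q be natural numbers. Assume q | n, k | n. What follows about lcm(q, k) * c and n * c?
lcm(q, k) * c | n * c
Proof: Since q | n and k | n, lcm(q, k) | n. Then lcm(q, k) * c | n * c.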